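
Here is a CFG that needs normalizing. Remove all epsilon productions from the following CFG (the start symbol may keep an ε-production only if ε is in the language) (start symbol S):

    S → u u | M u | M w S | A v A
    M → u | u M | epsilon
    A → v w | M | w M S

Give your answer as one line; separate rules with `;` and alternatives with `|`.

Nullable nonterminals: {A, M}.
ε ∉ L(G), so no ε-production is kept.
For each production, add variants omitting each subset of nullable occurrences: S → M u gives M u | u. S → M w S gives M w S | w S. S → A v A gives A v A | A v | v A | v. A → w M S gives w M S | w S.

S → u u | M u | u | M w S | w S | A v A | A v | v A | v; M → u | u M; A → v w | M | w M S | w S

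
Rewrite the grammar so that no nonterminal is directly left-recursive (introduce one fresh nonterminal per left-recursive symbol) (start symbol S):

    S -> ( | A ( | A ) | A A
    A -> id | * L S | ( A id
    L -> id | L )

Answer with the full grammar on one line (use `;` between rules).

Left recursion appears on L.
For L: α = {)}, β = {id}. Rewrite as L → β L' and L' → α L' | ε.

S -> ( | A ( | A ) | A A; A -> id | * L S | ( A id; L -> id L'; L' -> ) L' | ε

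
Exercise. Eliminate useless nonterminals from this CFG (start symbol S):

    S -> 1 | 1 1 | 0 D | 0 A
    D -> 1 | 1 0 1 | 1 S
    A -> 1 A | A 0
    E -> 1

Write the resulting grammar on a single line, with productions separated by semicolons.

S -> 1 | 1 1 | 0 D; D -> 1 | 1 0 1 | 1 S

Generating nonterminals: {D, E, S}.
Reachable from S after that: {D, S}.
Removed useless symbols: {A, E} and every production mentioning them.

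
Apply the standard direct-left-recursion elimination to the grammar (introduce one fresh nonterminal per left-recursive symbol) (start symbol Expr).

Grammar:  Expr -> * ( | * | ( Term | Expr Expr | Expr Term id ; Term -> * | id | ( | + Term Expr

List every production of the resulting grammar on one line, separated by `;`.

Expr -> * ( Expr1 | * Expr1 | ( Term Expr1; Term -> * | id | ( | + Term Expr; Expr1 -> Expr Expr1 | Term id Expr1 | eps

Directly left-recursive nonterminal: Expr.
For Expr: α = {Expr, Term id}, β = {* (, *, ( Term}. Rewrite as Expr → β Expr1 and Expr1 → α Expr1 | ε.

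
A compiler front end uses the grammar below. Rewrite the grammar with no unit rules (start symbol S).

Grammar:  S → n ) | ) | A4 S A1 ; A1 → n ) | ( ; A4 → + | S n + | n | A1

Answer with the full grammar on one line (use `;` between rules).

Unit pairs: A4 ⇒* {A1}.
For each unit pair (A, B), copy every non-unit production of B to A, then drop all unit productions.

S → n ) | ) | A4 S A1; A1 → n ) | (; A4 → + | S n + | n | n ) | (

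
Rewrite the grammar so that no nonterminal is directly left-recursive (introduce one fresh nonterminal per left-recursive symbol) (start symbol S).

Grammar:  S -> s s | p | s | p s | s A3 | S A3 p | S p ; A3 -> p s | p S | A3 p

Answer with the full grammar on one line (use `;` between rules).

Directly left-recursive nonterminals: S, A3.
For S: α = {A3 p, p}, β = {s s, p, s, p s, s A3}. Rewrite as S → β S' and S' → α S' | ε.
For A3: α = {p}, β = {p s, p S}. Rewrite as A3 → β A3' and A3' → α A3' | ε.

S -> s s S' | p S' | s S' | p s S' | s A3 S'; A3 -> p s A3' | p S A3'; S' -> A3 p S' | p S' | epsilon; A3' -> p A3' | epsilon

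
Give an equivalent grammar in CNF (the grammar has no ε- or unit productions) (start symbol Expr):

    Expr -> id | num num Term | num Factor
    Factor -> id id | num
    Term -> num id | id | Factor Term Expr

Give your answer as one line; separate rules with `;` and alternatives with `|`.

Introduce a nonterminal for each terminal appearing in a rule of length ≥ 2: X1 → num, X2 → id.
Binarize each right-hand side of length ≥ 3 by chaining fresh nonterminals (Y1, Y2, …): affected rules were Expr → X1 X1 Term; Term → Factor Term Expr.

Expr -> id | X1 Y1 | X1 Factor; Factor -> X2 X2 | num; Term -> X1 X2 | id | Factor Y2; X1 -> num; X2 -> id; Y1 -> X1 Term; Y2 -> Term Expr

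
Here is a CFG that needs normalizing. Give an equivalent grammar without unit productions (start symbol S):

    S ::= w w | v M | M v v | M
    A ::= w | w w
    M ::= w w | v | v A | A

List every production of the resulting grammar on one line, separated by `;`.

Unit pairs: M ⇒* {A}; S ⇒* {A, M}.
For every A with A ⇒* B via unit rules, add B's non-unit alternatives to A; then delete every rule of the form X → Y.

S ::= w | w w | v M | M v v | v | v A; A ::= w | w w; M ::= w | w w | v | v A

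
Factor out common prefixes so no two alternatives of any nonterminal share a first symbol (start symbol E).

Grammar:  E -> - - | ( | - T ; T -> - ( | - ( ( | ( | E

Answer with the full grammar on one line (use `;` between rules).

E -> ( | - E'; T -> ( | E | - ( T'; E' -> - | T; T' -> eps | (

E has alternatives sharing prefix '-': factor to E → - E' with E' → - | T.
T has alternatives sharing prefix '- (': factor to T → - ( T' with T' → ε | (.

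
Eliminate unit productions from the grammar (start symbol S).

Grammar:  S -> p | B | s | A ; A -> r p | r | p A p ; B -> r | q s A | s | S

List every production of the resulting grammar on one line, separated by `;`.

Unit pairs: B ⇒* {A, S}; S ⇒* {A, B}.
Replace each nonterminal's rules with the union of the non-unit rules of every nonterminal it unit-derives.

S -> r | q s A | s | p | r p | p A p; A -> r p | r | p A p; B -> r | q s A | s | p | r p | p A p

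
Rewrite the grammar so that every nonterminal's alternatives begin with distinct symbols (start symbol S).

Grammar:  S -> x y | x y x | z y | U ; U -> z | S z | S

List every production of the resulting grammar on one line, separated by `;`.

S -> z y | U | x y S'; U -> z | S U'; S' -> ε | x; U' -> z | ε

S has alternatives sharing prefix 'x y': factor to S → x y S' with S' → ε | x.
U has alternatives sharing prefix 'S': factor to U → S U' with U' → z | ε.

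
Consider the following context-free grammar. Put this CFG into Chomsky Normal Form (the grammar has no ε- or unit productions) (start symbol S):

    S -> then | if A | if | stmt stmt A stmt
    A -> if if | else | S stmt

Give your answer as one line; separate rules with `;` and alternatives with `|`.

Introduce a nonterminal for each terminal appearing in a rule of length ≥ 2: X1 → if, X2 → stmt.
Binarize each right-hand side of length ≥ 3 by chaining fresh nonterminals (Y1, Y2, …): affected rules were S → X2 X2 A X2.

S -> then | X1 A | if | X2 Y1; A -> X1 X1 | else | S X2; X1 -> if; X2 -> stmt; Y1 -> X2 Y2; Y2 -> A X2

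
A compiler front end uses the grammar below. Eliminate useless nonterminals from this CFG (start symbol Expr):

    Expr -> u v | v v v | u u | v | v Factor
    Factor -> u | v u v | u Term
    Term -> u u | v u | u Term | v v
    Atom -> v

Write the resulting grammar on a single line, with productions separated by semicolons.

Generating nonterminals: {Atom, Expr, Factor, Term}.
Reachable from Expr after that: {Expr, Factor, Term}.
Removed useless symbols: {Atom} and every production mentioning them.

Expr -> u v | v v v | u u | v | v Factor; Factor -> u | v u v | u Term; Term -> u u | v u | u Term | v v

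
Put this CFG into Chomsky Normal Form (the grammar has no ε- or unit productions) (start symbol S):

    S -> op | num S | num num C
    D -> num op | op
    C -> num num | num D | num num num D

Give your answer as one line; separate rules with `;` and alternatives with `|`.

Introduce a nonterminal for each terminal appearing in a rule of length ≥ 2: X1 → num, X2 → op.
Binarize each right-hand side of length ≥ 3 by chaining fresh nonterminals (Y1, Y2, …): affected rules were S → X1 X1 C; C → X1 X1 X1 D.

S -> op | X1 S | X1 Y1; D -> X1 X2 | op; C -> X1 X1 | X1 D | X1 Y2; X1 -> num; X2 -> op; Y1 -> X1 C; Y2 -> X1 Y3; Y3 -> X1 D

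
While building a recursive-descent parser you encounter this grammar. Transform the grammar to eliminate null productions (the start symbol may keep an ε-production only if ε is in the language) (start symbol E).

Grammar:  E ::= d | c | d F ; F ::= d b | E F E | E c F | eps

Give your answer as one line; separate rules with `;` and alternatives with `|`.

Nullable set = {F}.
ε ∉ L(G), so no ε-production is kept.
For each production, add variants omitting each subset of nullable occurrences: F → E F E gives E F E | E E. F → E c F gives E c F | E c.

E ::= d | c | d F; F ::= d b | E F E | E E | E c F | E c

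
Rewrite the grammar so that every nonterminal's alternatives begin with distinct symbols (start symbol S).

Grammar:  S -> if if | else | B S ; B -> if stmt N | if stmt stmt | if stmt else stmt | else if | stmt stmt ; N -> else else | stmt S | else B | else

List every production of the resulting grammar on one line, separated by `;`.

B has alternatives sharing prefix 'if stmt': factor to B → if stmt B' with B' → N | stmt | else stmt.
N has alternatives sharing prefix 'else': factor to N → else N' with N' → else | B | ε.

S -> if if | else | B S; B -> else if | stmt stmt | if stmt B'; N -> stmt S | else N'; B' -> N | stmt | else stmt; N' -> else | B | ε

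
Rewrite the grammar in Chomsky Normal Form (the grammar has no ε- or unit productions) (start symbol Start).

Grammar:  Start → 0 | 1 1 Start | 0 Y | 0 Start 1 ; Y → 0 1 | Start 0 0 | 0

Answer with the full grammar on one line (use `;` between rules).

Introduce a nonterminal for each terminal appearing in a rule of length ≥ 2: X1 → 1, X2 → 0.
Binarize each right-hand side of length ≥ 3 by chaining fresh nonterminals (Y1, Y2, …): affected rules were Start → X1 X1 Start; Start → X2 Start X1; Y → Start X2 X2.

Start → 0 | X1 Y1 | X2 Y | X2 Y2; Y → X2 X1 | Start Y3 | 0; X1 → 1; X2 → 0; Y1 → X1 Start; Y2 → Start X1; Y3 → X2 X2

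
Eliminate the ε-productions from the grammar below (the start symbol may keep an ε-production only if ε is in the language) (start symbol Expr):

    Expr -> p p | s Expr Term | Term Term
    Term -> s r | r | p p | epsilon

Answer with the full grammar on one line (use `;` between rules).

Nullable set = {Expr, Term}.
ε ∈ L(G) since Expr is nullable, so keep Expr → ε.
For each production, add variants omitting each subset of nullable occurrences: Expr → s Expr Term gives s Expr Term | s Expr | s Term | s. Expr → Term Term gives Term Term | Term.

Expr -> p p | s Expr Term | s Expr | s Term | s | Term Term | Term | ε; Term -> s r | r | p p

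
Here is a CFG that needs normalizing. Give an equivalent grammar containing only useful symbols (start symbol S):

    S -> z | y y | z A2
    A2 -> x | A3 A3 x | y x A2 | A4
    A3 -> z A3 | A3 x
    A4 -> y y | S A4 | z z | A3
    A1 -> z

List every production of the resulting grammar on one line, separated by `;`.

S -> z | y y | z A2; A2 -> x | y x A2 | A4; A4 -> y y | S A4 | z z

Generating nonterminals: {A1, A2, A4, S}.
Reachable from S after that: {A2, A4, S}.
Removed useless symbols: {A1, A3} and every production mentioning them.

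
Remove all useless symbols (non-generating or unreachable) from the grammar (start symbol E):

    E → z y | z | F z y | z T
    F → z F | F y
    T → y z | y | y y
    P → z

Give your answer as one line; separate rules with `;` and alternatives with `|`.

Generating nonterminals: {E, P, T}.
Reachable from E after that: {E, T}.
Removed useless symbols: {F, P} and every production mentioning them.

E → z y | z | z T; T → y z | y | y y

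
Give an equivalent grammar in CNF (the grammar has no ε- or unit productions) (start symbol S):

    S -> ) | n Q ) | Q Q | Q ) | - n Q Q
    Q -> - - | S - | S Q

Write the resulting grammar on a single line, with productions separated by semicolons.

Introduce a nonterminal for each terminal appearing in a rule of length ≥ 2: X1 → n, X2 → ), X3 → -.
Binarize each right-hand side of length ≥ 3 by chaining fresh nonterminals (Y1, Y2, …): affected rules were S → X1 Q X2; S → X3 X1 Q Q.

S -> ) | X1 Y1 | Q Q | Q X2 | X3 Y2; Q -> X3 X3 | S X3 | S Q; X1 -> n; X2 -> ); X3 -> -; Y1 -> Q X2; Y2 -> X1 Y3; Y3 -> Q Q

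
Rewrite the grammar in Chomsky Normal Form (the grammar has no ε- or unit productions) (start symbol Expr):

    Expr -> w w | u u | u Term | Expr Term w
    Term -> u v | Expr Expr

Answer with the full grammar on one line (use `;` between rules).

Introduce a nonterminal for each terminal appearing in a rule of length ≥ 2: X1 → w, X2 → u, X3 → v.
Binarize each right-hand side of length ≥ 3 by chaining fresh nonterminals (Y1, Y2, …): affected rules were Expr → Expr Term X1.

Expr -> X1 X1 | X2 X2 | X2 Term | Expr Y1; Term -> X2 X3 | Expr Expr; X1 -> w; X2 -> u; X3 -> v; Y1 -> Term X1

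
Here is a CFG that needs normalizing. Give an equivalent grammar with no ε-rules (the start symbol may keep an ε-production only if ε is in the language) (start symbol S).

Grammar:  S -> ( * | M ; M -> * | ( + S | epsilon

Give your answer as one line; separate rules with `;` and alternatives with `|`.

S -> ( * | M | ε; M -> * | ( + S | ( +

Nullable nonterminals: {M, S}.
ε ∈ L(G) since S is nullable, so keep S → ε.
Expand every rule over subsets of its nullable positions: M → ( + S gives ( + S | ( +.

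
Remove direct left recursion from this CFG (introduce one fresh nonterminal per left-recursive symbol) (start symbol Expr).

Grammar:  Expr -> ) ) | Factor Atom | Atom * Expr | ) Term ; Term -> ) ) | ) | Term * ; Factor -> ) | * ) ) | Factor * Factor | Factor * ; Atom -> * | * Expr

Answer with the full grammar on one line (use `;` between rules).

Expr -> ) ) | Factor Atom | Atom * Expr | ) Term; Term -> ) ) Term1 | ) Term1; Factor -> ) Factor1 | * ) ) Factor1; Atom -> * | * Expr; Term1 -> * Term1 | ε; Factor1 -> * Factor Factor1 | * Factor1 | ε

Directly left-recursive nonterminals: Term, Factor.
For Term: α = {*}, β = {) ), )}. Rewrite as Term → β Term1 and Term1 → α Term1 | ε.
For Factor: α = {* Factor, *}, β = {), * ) )}. Rewrite as Factor → β Factor1 and Factor1 → α Factor1 | ε.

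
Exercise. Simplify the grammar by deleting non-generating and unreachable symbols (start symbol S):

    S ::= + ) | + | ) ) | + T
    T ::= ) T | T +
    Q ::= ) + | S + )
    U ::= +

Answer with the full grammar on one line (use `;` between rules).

S ::= + ) | + | ) )

Generating nonterminals: {Q, S, U}.
Reachable from S after that: {S}.
Removed useless symbols: {Q, T, U} and every production mentioning them.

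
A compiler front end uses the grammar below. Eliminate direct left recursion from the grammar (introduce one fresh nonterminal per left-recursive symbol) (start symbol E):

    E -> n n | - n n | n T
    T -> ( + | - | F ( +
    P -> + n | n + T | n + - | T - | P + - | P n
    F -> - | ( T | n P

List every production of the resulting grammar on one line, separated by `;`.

E -> n n | - n n | n T; T -> ( + | - | F ( +; P -> + n P' | n + T P' | n + - P' | T - P'; F -> - | ( T | n P; P' -> + - P' | n P' | ε

Directly left-recursive nonterminal: P.
For P: α = {+ -, n}, β = {+ n, n + T, n + -, T -}. Rewrite as P → β P' and P' → α P' | ε.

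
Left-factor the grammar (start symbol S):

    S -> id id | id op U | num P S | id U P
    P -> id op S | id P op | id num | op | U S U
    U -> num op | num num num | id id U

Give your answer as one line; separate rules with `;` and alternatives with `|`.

S has alternatives sharing prefix 'id': factor to S → id S' with S' → id | op U | U P.
P has alternatives sharing prefix 'id': factor to P → id P' with P' → op S | P op | num.
U has alternatives sharing prefix 'num': factor to U → num U' with U' → op | num num.

S -> num P S | id S'; P -> op | U S U | id P'; U -> id id U | num U'; S' -> id | op U | U P; P' -> op S | P op | num; U' -> op | num num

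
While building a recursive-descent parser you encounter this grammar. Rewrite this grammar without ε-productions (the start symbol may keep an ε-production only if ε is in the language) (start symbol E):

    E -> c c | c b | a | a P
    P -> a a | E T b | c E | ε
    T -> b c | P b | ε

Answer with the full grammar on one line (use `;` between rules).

E -> c c | c b | a | a P; P -> a a | E T b | E b | c E; T -> b c | P b | b

Nullable set = {P, T}.
ε ∉ L(G), so no ε-production is kept.
For each production, add variants omitting each subset of nullable occurrences: P → E T b gives E T b | E b. T → P b gives P b | b.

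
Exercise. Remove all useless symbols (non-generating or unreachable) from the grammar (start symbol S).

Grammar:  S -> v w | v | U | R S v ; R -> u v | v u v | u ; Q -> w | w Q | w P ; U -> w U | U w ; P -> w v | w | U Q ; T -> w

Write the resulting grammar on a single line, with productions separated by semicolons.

S -> v w | v | R S v; R -> u v | v u v | u

Generating nonterminals: {P, Q, R, S, T}.
Reachable from S after that: {R, S}.
Removed useless symbols: {P, Q, T, U} and every production mentioning them.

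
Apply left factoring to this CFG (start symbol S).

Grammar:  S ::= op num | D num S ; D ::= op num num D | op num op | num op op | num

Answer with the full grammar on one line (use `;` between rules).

D has alternatives sharing prefix 'op num': factor to D → op num D' with D' → num D | op.
D has alternatives sharing prefix 'num': factor to D → num D'' with D'' → op op | ε.

S ::= op num | D num S; D ::= op num D' | num D''; D' ::= num D | op; D'' ::= op op | ε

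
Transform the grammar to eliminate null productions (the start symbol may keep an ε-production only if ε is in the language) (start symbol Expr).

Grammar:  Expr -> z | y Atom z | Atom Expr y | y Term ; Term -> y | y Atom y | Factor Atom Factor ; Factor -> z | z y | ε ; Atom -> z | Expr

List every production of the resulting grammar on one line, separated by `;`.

The nullable symbols are {Factor}.
ε ∉ L(G), so no ε-production is kept.
For each production, add variants omitting each subset of nullable occurrences: Term → Factor Atom Factor gives Factor Atom Factor | Factor Atom | Atom Factor | Atom.

Expr -> z | y Atom z | Atom Expr y | y Term; Term -> y | y Atom y | Factor Atom Factor | Factor Atom | Atom Factor | Atom; Factor -> z | z y; Atom -> z | Expr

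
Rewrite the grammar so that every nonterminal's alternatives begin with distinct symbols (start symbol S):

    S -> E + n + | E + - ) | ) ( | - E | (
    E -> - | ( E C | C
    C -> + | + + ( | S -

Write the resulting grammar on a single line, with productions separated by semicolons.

S -> ) ( | - E | ( | E + S'; E -> - | ( E C | C; C -> S - | + C'; S' -> n + | - ); C' -> ε | + (

S has alternatives sharing prefix 'E +': factor to S → E + S' with S' → n + | - ).
C has alternatives sharing prefix '+': factor to C → + C' with C' → ε | + (.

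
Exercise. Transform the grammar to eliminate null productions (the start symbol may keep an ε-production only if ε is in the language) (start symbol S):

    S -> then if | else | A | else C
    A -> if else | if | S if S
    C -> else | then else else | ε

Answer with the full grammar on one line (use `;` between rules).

Nullable set = {C}.
ε ∉ L(G), so no ε-production is kept.

S -> then if | else | A | else C; A -> if else | if | S if S; C -> else | then else else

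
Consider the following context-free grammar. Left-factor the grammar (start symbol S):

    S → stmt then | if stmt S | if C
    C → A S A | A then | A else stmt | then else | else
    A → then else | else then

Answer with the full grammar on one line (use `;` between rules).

S → stmt then | if S'; C → then else | else | A C'; A → then else | else then; S' → stmt S | C; C' → S A | then | else stmt

S has alternatives sharing prefix 'if': factor to S → if S' with S' → stmt S | C.
C has alternatives sharing prefix 'A': factor to C → A C' with C' → S A | then | else stmt.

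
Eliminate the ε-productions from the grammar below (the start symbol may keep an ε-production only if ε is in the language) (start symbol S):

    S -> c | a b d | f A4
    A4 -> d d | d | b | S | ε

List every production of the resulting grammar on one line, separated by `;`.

Nullable nonterminals: {A4}.
ε ∉ L(G), so no ε-production is kept.
For each production, add variants omitting each subset of nullable occurrences: S → f A4 gives f A4 | f.

S -> c | a b d | f A4 | f; A4 -> d d | d | b | S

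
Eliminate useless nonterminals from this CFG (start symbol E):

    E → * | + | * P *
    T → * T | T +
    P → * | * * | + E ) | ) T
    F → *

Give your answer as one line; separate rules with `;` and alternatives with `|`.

Generating nonterminals: {E, F, P}.
Reachable from E after that: {E, P}.
Removed useless symbols: {F, T} and every production mentioning them.

E → * | + | * P *; P → * | * * | + E )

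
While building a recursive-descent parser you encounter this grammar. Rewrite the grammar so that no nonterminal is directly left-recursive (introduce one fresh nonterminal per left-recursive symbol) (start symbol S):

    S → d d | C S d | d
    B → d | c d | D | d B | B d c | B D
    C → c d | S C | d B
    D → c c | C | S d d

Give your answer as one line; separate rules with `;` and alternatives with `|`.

S → d d | C S d | d; B → d B' | c d B' | D B' | d B B'; C → c d | S C | d B; D → c c | C | S d d; B' → d c B' | D B' | ε

Left recursion appears on B.
For B: α = {d c, D}, β = {d, c d, D, d B}. Rewrite as B → β B' and B' → α B' | ε.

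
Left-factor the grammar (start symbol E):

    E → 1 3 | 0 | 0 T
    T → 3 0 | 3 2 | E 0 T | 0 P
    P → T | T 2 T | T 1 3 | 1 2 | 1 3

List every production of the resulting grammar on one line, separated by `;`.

E → 1 3 | 0 E'; T → E 0 T | 0 P | 3 T'; P → T P' | 1 P''; E' → ε | T; T' → 0 | 2; P' → ε | 2 T | 1 3; P'' → 2 | 3

E has alternatives sharing prefix '0': factor to E → 0 E' with E' → ε | T.
T has alternatives sharing prefix '3': factor to T → 3 T' with T' → 0 | 2.
P has alternatives sharing prefix 'T': factor to P → T P' with P' → ε | 2 T | 1 3.
P has alternatives sharing prefix '1': factor to P → 1 P'' with P'' → 2 | 3.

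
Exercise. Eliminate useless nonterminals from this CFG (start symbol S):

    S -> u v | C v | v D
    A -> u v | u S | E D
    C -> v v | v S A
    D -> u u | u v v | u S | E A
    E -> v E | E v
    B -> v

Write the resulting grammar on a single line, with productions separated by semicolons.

S -> u v | C v | v D; A -> u v | u S; C -> v v | v S A; D -> u u | u v v | u S

Generating nonterminals: {A, B, C, D, S}.
Reachable from S after that: {A, C, D, S}.
Removed useless symbols: {B, E} and every production mentioning them.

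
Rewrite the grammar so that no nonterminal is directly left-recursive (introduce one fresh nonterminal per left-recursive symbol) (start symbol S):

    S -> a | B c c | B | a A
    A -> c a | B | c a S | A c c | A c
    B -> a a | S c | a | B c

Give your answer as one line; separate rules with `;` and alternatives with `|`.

A, B are directly left-recursive.
For A: α = {c c, c}, β = {c a, B, c a S}. Rewrite as A → β A' and A' → α A' | ε.
For B: α = {c}, β = {a a, S c, a}. Rewrite as B → β B' and B' → α B' | ε.

S -> a | B c c | B | a A; A -> c a A' | B A' | c a S A'; B -> a a B' | S c B' | a B'; A' -> c c A' | c A' | ε; B' -> c B' | ε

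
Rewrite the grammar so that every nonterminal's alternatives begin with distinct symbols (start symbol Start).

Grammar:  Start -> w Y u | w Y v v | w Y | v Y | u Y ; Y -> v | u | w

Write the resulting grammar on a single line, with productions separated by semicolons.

Start has alternatives sharing prefix 'w Y': factor to Start → w Y Start1 with Start1 → u | v v | ε.

Start -> v Y | u Y | w Y Start1; Y -> v | u | w; Start1 -> u | v v | ε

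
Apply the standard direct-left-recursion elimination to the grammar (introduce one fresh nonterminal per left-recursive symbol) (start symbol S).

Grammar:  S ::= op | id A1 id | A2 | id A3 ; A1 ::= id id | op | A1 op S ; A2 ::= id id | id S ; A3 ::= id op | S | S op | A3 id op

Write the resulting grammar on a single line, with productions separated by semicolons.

S ::= op | id A1 id | A2 | id A3; A1 ::= id id A1' | op A1'; A2 ::= id id | id S; A3 ::= id op A3' | S A3' | S op A3'; A1' ::= op S A1' | ε; A3' ::= id op A3' | ε

A1, A3 are directly left-recursive.
For A1: α = {op S}, β = {id id, op}. Rewrite as A1 → β A1' and A1' → α A1' | ε.
For A3: α = {id op}, β = {id op, S, S op}. Rewrite as A3 → β A3' and A3' → α A3' | ε.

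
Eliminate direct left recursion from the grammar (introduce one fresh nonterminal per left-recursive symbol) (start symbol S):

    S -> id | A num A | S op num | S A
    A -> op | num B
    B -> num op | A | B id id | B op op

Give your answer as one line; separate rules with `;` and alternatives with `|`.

S, B are directly left-recursive.
For S: α = {op num, A}, β = {id, A num A}. Rewrite as S → β S' and S' → α S' | ε.
For B: α = {id id, op op}, β = {num op, A}. Rewrite as B → β B' and B' → α B' | ε.

S -> id S' | A num A S'; A -> op | num B; B -> num op B' | A B'; S' -> op num S' | A S' | ε; B' -> id id B' | op op B' | ε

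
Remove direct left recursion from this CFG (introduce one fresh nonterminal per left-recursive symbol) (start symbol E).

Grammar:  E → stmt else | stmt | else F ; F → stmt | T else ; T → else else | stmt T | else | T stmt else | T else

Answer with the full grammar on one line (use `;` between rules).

E → stmt else | stmt | else F; F → stmt | T else; T → else else T' | stmt T T' | else T'; T' → stmt else T' | else T' | ε

Directly left-recursive nonterminal: T.
For T: α = {stmt else, else}, β = {else else, stmt T, else}. Rewrite as T → β T' and T' → α T' | ε.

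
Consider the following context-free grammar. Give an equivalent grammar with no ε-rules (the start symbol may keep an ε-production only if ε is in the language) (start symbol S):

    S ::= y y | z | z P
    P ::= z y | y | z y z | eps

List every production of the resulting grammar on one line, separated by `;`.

The nullable symbols are {P}.
ε ∉ L(G), so no ε-production is kept.

S ::= y y | z | z P; P ::= z y | y | z y z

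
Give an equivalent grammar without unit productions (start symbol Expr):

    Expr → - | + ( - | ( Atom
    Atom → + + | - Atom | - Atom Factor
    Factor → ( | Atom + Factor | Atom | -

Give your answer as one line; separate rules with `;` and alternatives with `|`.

Expr → - | + ( - | ( Atom; Atom → + + | - Atom | - Atom Factor; Factor → + + | - Atom | - Atom Factor | ( | Atom + Factor | -

Unit pairs: Factor ⇒* {Atom}.
For each unit pair (A, B), copy every non-unit production of B to A, then drop all unit productions.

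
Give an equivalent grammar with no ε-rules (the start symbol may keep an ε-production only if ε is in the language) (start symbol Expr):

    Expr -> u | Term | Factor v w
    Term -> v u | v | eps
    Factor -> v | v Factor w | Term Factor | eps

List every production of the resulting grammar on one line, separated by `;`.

Expr -> u | Term | Factor v w | v w | ε; Term -> v u | v; Factor -> v | v Factor w | v w | Term Factor | Term

Nullable set = {Expr, Factor, Term}.
ε ∈ L(G) since Expr is nullable, so keep Expr → ε.
Expand every rule over subsets of its nullable positions: Expr → Factor v w gives Factor v w | v w. Factor → v Factor w gives v Factor w | v w. Factor → Term Factor gives Term Factor | Term.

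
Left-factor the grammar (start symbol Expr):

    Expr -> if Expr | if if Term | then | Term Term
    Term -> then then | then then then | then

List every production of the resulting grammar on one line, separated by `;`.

Expr has alternatives sharing prefix 'if': factor to Expr → if Expr1 with Expr1 → Expr | if Term.
Term has alternatives sharing prefix 'then': factor to Term → then Term1 with Term1 → then | then then | ε.
Term1 has alternatives sharing prefix 'then': factor to Term1 → then Term11 with Term11 → ε | then.

Expr -> then | Term Term | if Expr1; Term -> then Term1; Expr1 -> Expr | if Term; Term1 -> ε | then Term11; Term11 -> ε | then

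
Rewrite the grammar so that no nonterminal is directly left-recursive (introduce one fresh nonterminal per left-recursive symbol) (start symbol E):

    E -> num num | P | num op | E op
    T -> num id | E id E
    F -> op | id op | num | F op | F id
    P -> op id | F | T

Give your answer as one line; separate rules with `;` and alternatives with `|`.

E -> num num E' | P E' | num op E'; T -> num id | E id E; F -> op F' | id op F' | num F'; P -> op id | F | T; E' -> op E' | epsilon; F' -> op F' | id F' | epsilon

Directly left-recursive nonterminals: E, F.
For E: α = {op}, β = {num num, P, num op}. Rewrite as E → β E' and E' → α E' | ε.
For F: α = {op, id}, β = {op, id op, num}. Rewrite as F → β F' and F' → α F' | ε.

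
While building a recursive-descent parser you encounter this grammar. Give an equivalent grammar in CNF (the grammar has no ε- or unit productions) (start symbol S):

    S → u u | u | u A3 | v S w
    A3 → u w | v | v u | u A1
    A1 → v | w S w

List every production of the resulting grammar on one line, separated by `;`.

S → X1 X1 | u | X1 A3 | X2 Y1; A3 → X1 X3 | v | X2 X1 | X1 A1; A1 → v | X3 Y2; X1 → u; X2 → v; X3 → w; Y1 → S X3; Y2 → S X3

Introduce a nonterminal for each terminal appearing in a rule of length ≥ 2: X1 → u, X2 → v, X3 → w.
Binarize each right-hand side of length ≥ 3 by chaining fresh nonterminals (Y1, Y2, …): affected rules were S → X2 S X3; A1 → X3 S X3.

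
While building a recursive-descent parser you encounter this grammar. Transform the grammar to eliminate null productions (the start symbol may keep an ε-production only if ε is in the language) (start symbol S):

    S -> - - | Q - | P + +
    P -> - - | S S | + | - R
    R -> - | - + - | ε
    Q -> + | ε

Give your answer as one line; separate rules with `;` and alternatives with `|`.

S -> - - | Q - | - | P + +; P -> - - | S S | + | - R | -; R -> - | - + -; Q -> +

Nullable set = {Q, R}.
ε ∉ L(G), so no ε-production is kept.
Expand every rule over subsets of its nullable positions: S → Q - gives Q - | -. P → - R gives - R | -.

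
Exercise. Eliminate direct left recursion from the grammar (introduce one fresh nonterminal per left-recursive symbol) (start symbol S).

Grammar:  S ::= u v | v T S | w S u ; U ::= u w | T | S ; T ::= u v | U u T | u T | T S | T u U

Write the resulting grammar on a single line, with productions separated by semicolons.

Left recursion appears on T.
For T: α = {S, u U}, β = {u v, U u T, u T}. Rewrite as T → β T' and T' → α T' | ε.

S ::= u v | v T S | w S u; U ::= u w | T | S; T ::= u v T' | U u T T' | u T T'; T' ::= S T' | u U T' | ε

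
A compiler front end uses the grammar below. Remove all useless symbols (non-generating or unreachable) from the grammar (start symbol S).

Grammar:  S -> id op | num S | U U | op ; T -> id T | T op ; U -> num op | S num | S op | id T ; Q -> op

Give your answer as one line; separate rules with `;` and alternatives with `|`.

S -> id op | num S | U U | op; U -> num op | S num | S op

Generating nonterminals: {Q, S, U}.
Reachable from S after that: {S, U}.
Removed useless symbols: {Q, T} and every production mentioning them.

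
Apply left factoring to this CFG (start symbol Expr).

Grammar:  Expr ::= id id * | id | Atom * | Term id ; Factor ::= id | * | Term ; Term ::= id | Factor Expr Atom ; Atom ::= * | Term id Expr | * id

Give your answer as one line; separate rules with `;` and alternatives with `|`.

Expr has alternatives sharing prefix 'id': factor to Expr → id Expr1 with Expr1 → id * | ε.
Atom has alternatives sharing prefix '*': factor to Atom → * Atom1 with Atom1 → ε | id.

Expr ::= Atom * | Term id | id Expr1; Factor ::= id | * | Term; Term ::= id | Factor Expr Atom; Atom ::= Term id Expr | * Atom1; Expr1 ::= id * | epsilon; Atom1 ::= epsilon | id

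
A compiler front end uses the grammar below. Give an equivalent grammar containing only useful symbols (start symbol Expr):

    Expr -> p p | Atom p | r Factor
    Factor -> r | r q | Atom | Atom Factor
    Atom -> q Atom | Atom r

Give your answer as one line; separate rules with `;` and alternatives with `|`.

Generating nonterminals: {Expr, Factor}.
Reachable from Expr after that: {Expr, Factor}.
Removed useless symbols: {Atom} and every production mentioning them.

Expr -> p p | r Factor; Factor -> r | r q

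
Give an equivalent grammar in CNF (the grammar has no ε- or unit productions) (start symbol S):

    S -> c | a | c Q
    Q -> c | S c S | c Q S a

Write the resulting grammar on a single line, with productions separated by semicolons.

Introduce a nonterminal for each terminal appearing in a rule of length ≥ 2: X1 → c, X2 → a.
Binarize each right-hand side of length ≥ 3 by chaining fresh nonterminals (Y1, Y2, …): affected rules were Q → S X1 S; Q → X1 Q S X2.

S -> c | a | X1 Q; Q -> c | S Y1 | X1 Y2; X1 -> c; X2 -> a; Y1 -> X1 S; Y2 -> Q Y3; Y3 -> S X2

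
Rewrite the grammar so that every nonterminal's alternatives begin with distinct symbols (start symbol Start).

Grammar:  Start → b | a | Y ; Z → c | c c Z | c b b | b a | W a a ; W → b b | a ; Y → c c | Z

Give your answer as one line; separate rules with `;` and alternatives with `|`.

Start → b | a | Y; Z → b a | W a a | c Z1; W → b b | a; Y → c c | Z; Z1 → ε | c Z | b b

Z has alternatives sharing prefix 'c': factor to Z → c Z1 with Z1 → ε | c Z | b b.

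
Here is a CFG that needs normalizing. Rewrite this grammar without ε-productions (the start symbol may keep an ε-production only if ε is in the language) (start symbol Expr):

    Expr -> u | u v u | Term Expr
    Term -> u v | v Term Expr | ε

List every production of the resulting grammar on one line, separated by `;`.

Expr -> u | u v u | Term Expr; Term -> u v | v Term Expr | v Expr

The nullable symbols are {Term}.
ε ∉ L(G), so no ε-production is kept.
Expand every rule over subsets of its nullable positions: Term → v Term Expr gives v Term Expr | v Expr.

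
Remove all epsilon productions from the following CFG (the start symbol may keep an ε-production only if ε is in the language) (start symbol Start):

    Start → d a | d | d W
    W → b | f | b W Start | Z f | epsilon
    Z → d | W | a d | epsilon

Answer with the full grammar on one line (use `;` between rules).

Start → d a | d | d W; W → b | f | b W Start | b Start | Z f; Z → d | W | a d

Nullable nonterminals: {W, Z}.
ε ∉ L(G), so no ε-production is kept.
Expand every rule over subsets of its nullable positions: W → b W Start gives b W Start | b Start.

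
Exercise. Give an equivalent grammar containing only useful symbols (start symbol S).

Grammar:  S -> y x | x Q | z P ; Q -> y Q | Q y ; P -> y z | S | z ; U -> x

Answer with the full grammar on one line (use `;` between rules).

Generating nonterminals: {P, S, U}.
Reachable from S after that: {P, S}.
Removed useless symbols: {Q, U} and every production mentioning them.

S -> y x | z P; P -> y z | S | z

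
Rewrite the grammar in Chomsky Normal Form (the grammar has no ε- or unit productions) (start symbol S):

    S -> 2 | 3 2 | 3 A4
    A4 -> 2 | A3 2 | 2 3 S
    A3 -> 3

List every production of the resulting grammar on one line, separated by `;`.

S -> 2 | X1 X2 | X1 A4; A4 -> 2 | A3 X2 | X2 Y1; A3 -> 3; X1 -> 3; X2 -> 2; Y1 -> X1 S

Introduce a nonterminal for each terminal appearing in a rule of length ≥ 2: X1 → 3, X2 → 2.
Binarize each right-hand side of length ≥ 3 by chaining fresh nonterminals (Y1, Y2, …): affected rules were A4 → X2 X1 S.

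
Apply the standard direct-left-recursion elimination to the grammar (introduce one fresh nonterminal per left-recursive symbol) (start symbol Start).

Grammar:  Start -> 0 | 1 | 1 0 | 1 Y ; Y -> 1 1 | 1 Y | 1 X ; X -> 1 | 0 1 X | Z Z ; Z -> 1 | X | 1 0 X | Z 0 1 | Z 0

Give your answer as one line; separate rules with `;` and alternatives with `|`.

Directly left-recursive nonterminal: Z.
For Z: α = {0 1, 0}, β = {1, X, 1 0 X}. Rewrite as Z → β Z1 and Z1 → α Z1 | ε.

Start -> 0 | 1 | 1 0 | 1 Y; Y -> 1 1 | 1 Y | 1 X; X -> 1 | 0 1 X | Z Z; Z -> 1 Z1 | X Z1 | 1 0 X Z1; Z1 -> 0 1 Z1 | 0 Z1 | ε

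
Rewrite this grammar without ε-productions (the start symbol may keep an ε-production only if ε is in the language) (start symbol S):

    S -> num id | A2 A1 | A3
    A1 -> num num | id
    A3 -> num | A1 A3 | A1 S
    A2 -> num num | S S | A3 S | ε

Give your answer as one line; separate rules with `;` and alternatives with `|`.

Nullable nonterminals: {A2}.
ε ∉ L(G), so no ε-production is kept.
For each production, add variants omitting each subset of nullable occurrences: S → A2 A1 gives A2 A1 | A1.

S -> num id | A2 A1 | A1 | A3; A1 -> num num | id; A3 -> num | A1 A3 | A1 S; A2 -> num num | S S | A3 S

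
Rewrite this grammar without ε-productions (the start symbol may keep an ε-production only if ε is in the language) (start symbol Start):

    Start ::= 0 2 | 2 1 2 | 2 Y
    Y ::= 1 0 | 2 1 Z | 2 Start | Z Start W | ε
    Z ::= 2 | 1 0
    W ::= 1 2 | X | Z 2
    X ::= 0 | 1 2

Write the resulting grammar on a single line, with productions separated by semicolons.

Start ::= 0 2 | 2 1 2 | 2 Y | 2; Y ::= 1 0 | 2 1 Z | 2 Start | Z Start W; Z ::= 2 | 1 0; W ::= 1 2 | X | Z 2; X ::= 0 | 1 2

Nullable nonterminals: {Y}.
ε ∉ L(G), so no ε-production is kept.
For each production, add variants omitting each subset of nullable occurrences: Start → 2 Y gives 2 Y | 2.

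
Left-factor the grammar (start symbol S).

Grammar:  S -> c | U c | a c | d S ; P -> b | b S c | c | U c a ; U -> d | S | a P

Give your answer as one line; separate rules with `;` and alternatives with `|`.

P has alternatives sharing prefix 'b': factor to P → b P' with P' → ε | S c.

S -> c | U c | a c | d S; P -> c | U c a | b P'; U -> d | S | a P; P' -> ε | S c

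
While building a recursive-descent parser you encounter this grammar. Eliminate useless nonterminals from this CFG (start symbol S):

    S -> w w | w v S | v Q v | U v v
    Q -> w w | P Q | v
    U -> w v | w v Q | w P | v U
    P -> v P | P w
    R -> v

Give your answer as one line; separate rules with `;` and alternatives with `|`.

S -> w w | w v S | v Q v | U v v; Q -> w w | v; U -> w v | w v Q | v U

Generating nonterminals: {Q, R, S, U}.
Reachable from S after that: {Q, S, U}.
Removed useless symbols: {P, R} and every production mentioning them.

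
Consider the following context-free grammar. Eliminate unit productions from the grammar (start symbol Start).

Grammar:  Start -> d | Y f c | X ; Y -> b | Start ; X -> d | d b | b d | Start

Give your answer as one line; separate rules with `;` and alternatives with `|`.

Unit pairs: Start ⇒* {X}; X ⇒* {Start}; Y ⇒* {Start, X}.
For each unit pair (A, B), copy every non-unit production of B to A, then drop all unit productions.

Start -> d | Y f c | d b | b d; Y -> d | Y f c | d b | b d | b; X -> d | Y f c | d b | b d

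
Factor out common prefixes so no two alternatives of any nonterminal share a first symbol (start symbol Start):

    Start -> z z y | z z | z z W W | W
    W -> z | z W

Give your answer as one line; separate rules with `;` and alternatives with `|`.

Start -> W | z z Start1; W -> z W1; Start1 -> y | ε | W W; W1 -> ε | W

Start has alternatives sharing prefix 'z z': factor to Start → z z Start1 with Start1 → y | ε | W W.
W has alternatives sharing prefix 'z': factor to W → z W1 with W1 → ε | W.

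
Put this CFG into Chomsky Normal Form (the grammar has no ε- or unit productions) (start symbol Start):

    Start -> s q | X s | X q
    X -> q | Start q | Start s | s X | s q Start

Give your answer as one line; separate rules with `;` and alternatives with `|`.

Start -> X1 X2 | X X1 | X X2; X -> q | Start X2 | Start X1 | X1 X | X1 Y1; X1 -> s; X2 -> q; Y1 -> X2 Start

Introduce a nonterminal for each terminal appearing in a rule of length ≥ 2: X1 → s, X2 → q.
Binarize each right-hand side of length ≥ 3 by chaining fresh nonterminals (Y1, Y2, …): affected rules were X → X1 X2 Start.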